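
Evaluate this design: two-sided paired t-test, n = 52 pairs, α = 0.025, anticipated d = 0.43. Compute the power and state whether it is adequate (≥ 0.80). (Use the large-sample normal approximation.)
Power ≈ 0.80; the study is adequately powered (power ≥ 0.80)

Power calculation (paired t-test, normal approximation):
z_β = d · √n - z_{α/2}
z_β = 0.43 · √52 - 2.241
z_β = 0.43 · 7.211 - 2.241
z_β = 0.859

Power = Φ(z_β) = Φ(0.859) ≈ 0.805

Effect size d = 0.43 is small by Cohen's convention (0.2/0.5/0.8).

Threshold: power ≥ 0.80 is conventionally adequate.
Power ≈ 0.80 → the study is adequately powered (power ≥ 0.80).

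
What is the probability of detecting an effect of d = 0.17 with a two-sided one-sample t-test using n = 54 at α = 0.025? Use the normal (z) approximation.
Power ≈ 0.16

Power calculation (one-sample t-test, normal approximation):
z_β = d · √n - z_{α/2}
z_β = 0.17 · √54 - 2.241
z_β = 0.17 · 7.348 - 2.241
z_β = -0.992

Power = Φ(z_β) = Φ(-0.992) ≈ 0.161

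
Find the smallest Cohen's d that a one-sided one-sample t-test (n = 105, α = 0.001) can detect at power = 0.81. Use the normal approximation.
d ≈ 0.39

Minimum detectable effect (one-sample t-test, normal approximation):
d = (z_α + z_β) / √n
d = (3.090 + 0.878) / √105
d = 3.968 / 10.247
d ≈ 0.39

By Cohen's convention (0.2 small / 0.5 medium / 0.8 large): small effect.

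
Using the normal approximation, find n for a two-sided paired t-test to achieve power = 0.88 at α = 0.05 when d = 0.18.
n = 304 pairs

Sample size formula (paired t-test, normal approximation):
n = ((z_{α/2} + z_β) / d)²

z_{α/2} = 1.960 (for α = 0.05, two-sided)
z_β = 1.175 (for power = 0.88)
d = 0.18

n = ((1.960 + 1.175) / 0.18)²
n = (17.417)²
n ≈ 303.35
Round up to the next whole number: n = 304 pairs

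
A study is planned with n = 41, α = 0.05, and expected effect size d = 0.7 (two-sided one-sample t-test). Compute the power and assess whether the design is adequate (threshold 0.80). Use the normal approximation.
Power ≈ 0.99; the study is adequately powered (power ≥ 0.80)

Power calculation (one-sample t-test, normal approximation):
z_β = d · √n - z_{α/2}
z_β = 0.7 · √41 - 1.960
z_β = 0.7 · 6.403 - 1.960
z_β = 2.522

Power = Φ(z_β) = Φ(2.522) ≈ 0.994

Effect size d = 0.7 is medium by Cohen's convention (0.2/0.5/0.8).

Threshold: power ≥ 0.80 is conventionally adequate.
Power ≈ 0.99 → the study is adequately powered (power ≥ 0.80).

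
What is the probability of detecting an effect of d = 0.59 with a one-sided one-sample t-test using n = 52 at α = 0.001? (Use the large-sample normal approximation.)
Power ≈ 0.88

Power calculation (one-sample t-test, normal approximation):
z_β = d · √n - z_α
z_β = 0.59 · √52 - 3.090
z_β = 0.59 · 7.211 - 3.090
z_β = 1.164

Power = Φ(z_β) = Φ(1.164) ≈ 0.878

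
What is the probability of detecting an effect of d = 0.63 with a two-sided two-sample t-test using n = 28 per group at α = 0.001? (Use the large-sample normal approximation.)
Power ≈ 0.18

Power calculation (two-sample t-test, normal approximation):
z_β = d · √(n/2) - z_{α/2}
z_β = 0.63 · √(28/2) - 3.291
z_β = 0.63 · 3.742 - 3.291
z_β = -0.933

Power = Φ(z_β) = Φ(-0.933) ≈ 0.175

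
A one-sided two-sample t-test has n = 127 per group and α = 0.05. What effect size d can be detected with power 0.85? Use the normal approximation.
d ≈ 0.34

Minimum detectable effect (two-sample t-test, normal approximation):
d = (z_α + z_β) / √(n/2)
d = (1.645 + 1.036) / √(127/2)
d = 2.681 / 7.969
d ≈ 0.34

By Cohen's convention (0.2 small / 0.5 medium / 0.8 large): small effect.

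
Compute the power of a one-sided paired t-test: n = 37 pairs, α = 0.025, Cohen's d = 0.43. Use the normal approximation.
Power ≈ 0.74

Power calculation (paired t-test, normal approximation):
z_β = d · √n - z_α
z_β = 0.43 · √37 - 1.960
z_β = 0.43 · 6.083 - 1.960
z_β = 0.656

Power = Φ(z_β) = Φ(0.656) ≈ 0.744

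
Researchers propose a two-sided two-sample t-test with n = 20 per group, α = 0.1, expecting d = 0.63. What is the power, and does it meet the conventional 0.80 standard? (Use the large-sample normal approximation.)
Power ≈ 0.64; the study is underpowered (power < 0.80)

Power calculation (two-sample t-test, normal approximation):
z_β = d · √(n/2) - z_{α/2}
z_β = 0.63 · √(20/2) - 1.645
z_β = 0.63 · 3.162 - 1.645
z_β = 0.347

Power = Φ(z_β) = Φ(0.347) ≈ 0.636

Effect size d = 0.63 is medium by Cohen's convention (0.2/0.5/0.8).

Threshold: power ≥ 0.80 is conventionally adequate.
Power ≈ 0.64 → the study is underpowered (power < 0.80).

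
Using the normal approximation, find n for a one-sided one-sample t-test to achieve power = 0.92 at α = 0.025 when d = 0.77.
n = 20

Sample size formula (one-sample t-test, normal approximation):
n = ((z_α + z_β) / d)²

z_α = 1.960 (for α = 0.025, one-sided)
z_β = 1.405 (for power = 0.92)
d = 0.77

n = ((1.960 + 1.405) / 0.77)²
n = (4.370)²
n ≈ 19.10
Round up to the next whole number: n = 20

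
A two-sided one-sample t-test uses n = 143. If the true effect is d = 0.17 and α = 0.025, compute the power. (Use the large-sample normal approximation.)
Power ≈ 0.42

Power calculation (one-sample t-test, normal approximation):
z_β = d · √n - z_{α/2}
z_β = 0.17 · √143 - 2.241
z_β = 0.17 · 11.958 - 2.241
z_β = -0.208

Power = Φ(z_β) = Φ(-0.208) ≈ 0.417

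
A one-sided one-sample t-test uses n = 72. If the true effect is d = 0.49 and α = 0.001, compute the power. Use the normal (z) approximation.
Power ≈ 0.86

Power calculation (one-sample t-test, normal approximation):
z_β = d · √n - z_α
z_β = 0.49 · √72 - 3.090
z_β = 0.49 · 8.485 - 3.090
z_β = 1.068

Power = Φ(z_β) = Φ(1.068) ≈ 0.857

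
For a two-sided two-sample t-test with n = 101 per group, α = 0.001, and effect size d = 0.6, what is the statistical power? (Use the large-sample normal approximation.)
Power ≈ 0.83

Power calculation (two-sample t-test, normal approximation):
z_β = d · √(n/2) - z_{α/2}
z_β = 0.6 · √(101/2) - 3.291
z_β = 0.6 · 7.106 - 3.291
z_β = 0.973

Power = Φ(z_β) = Φ(0.973) ≈ 0.835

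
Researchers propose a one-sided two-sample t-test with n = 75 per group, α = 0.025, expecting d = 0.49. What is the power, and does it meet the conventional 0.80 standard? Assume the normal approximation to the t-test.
Power ≈ 0.85; the study is adequately powered (power ≥ 0.80)

Power calculation (two-sample t-test, normal approximation):
z_β = d · √(n/2) - z_α
z_β = 0.49 · √(75/2) - 1.960
z_β = 0.49 · 6.124 - 1.960
z_β = 1.041

Power = Φ(z_β) = Φ(1.041) ≈ 0.851

Effect size d = 0.49 is small by Cohen's convention (0.2/0.5/0.8).

Threshold: power ≥ 0.80 is conventionally adequate.
Power ≈ 0.85 → the study is adequately powered (power ≥ 0.80).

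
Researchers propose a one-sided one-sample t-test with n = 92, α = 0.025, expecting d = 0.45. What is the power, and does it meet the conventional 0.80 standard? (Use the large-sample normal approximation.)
Power ≈ 0.99; the study is adequately powered (power ≥ 0.80)

Power calculation (one-sample t-test, normal approximation):
z_β = d · √n - z_α
z_β = 0.45 · √92 - 1.960
z_β = 0.45 · 9.592 - 1.960
z_β = 2.356

Power = Φ(z_β) = Φ(2.356) ≈ 0.991

Effect size d = 0.45 is small by Cohen's convention (0.2/0.5/0.8).

Threshold: power ≥ 0.80 is conventionally adequate.
Power ≈ 0.99 → the study is adequately powered (power ≥ 0.80).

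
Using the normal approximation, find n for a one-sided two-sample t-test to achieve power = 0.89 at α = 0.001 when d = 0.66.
n = 86 per group

Sample size formula (two-sample t-test, normal approximation):
n = 2 · ((z_α + z_β) / d)²

z_α = 3.090 (for α = 0.001, one-sided)
z_β = 1.227 (for power = 0.89)
d = 0.66

n = 2 · ((3.090 + 1.227) / 0.66)²
n = 2 · (6.541)²
n ≈ 85.57
Round up to the next whole number: n = 86 per group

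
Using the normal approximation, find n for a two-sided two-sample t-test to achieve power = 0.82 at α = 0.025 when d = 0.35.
n = 163 per group

Sample size formula (two-sample t-test, normal approximation):
n = 2 · ((z_{α/2} + z_β) / d)²

z_{α/2} = 2.241 (for α = 0.025, two-sided)
z_β = 0.915 (for power = 0.82)
d = 0.35

n = 2 · ((2.241 + 0.915) / 0.35)²
n = 2 · (9.017)²
n ≈ 162.61
Round up to the next whole number: n = 163 per group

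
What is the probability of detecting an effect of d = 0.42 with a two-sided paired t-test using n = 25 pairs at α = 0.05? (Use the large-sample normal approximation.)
Power ≈ 0.56

Power calculation (paired t-test, normal approximation):
z_β = d · √n - z_{α/2}
z_β = 0.42 · √25 - 1.960
z_β = 0.42 · 5.000 - 1.960
z_β = 0.140

Power = Φ(z_β) = Φ(0.140) ≈ 0.556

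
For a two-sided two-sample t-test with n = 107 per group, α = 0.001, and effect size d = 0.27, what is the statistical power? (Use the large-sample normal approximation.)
Power ≈ 0.09

Power calculation (two-sample t-test, normal approximation):
z_β = d · √(n/2) - z_{α/2}
z_β = 0.27 · √(107/2) - 3.291
z_β = 0.27 · 7.314 - 3.291
z_β = -1.316

Power = Φ(z_β) = Φ(-1.316) ≈ 0.094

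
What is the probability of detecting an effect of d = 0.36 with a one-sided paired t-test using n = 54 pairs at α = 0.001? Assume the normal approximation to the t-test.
Power ≈ 0.33

Power calculation (paired t-test, normal approximation):
z_β = d · √n - z_α
z_β = 0.36 · √54 - 3.090
z_β = 0.36 · 7.348 - 3.090
z_β = -0.445

Power = Φ(z_β) = Φ(-0.445) ≈ 0.328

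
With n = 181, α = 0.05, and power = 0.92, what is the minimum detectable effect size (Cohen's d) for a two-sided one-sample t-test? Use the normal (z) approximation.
d ≈ 0.25

Minimum detectable effect (one-sample t-test, normal approximation):
d = (z_{α/2} + z_β) / √n
d = (1.960 + 1.405) / √181
d = 3.365 / 13.454
d ≈ 0.25

By Cohen's convention (0.2 small / 0.5 medium / 0.8 large): small effect.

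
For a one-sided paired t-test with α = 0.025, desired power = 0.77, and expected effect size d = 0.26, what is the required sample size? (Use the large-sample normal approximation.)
n = 108 pairs

Sample size formula (paired t-test, normal approximation):
n = ((z_α + z_β) / d)²

z_α = 1.960 (for α = 0.025, one-sided)
z_β = 0.739 (for power = 0.77)
d = 0.26

n = ((1.960 + 0.739) / 0.26)²
n = (10.381)²
n ≈ 107.77
Round up to the next whole number: n = 108 pairs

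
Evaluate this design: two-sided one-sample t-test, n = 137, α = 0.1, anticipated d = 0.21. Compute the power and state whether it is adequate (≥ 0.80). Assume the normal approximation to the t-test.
Power ≈ 0.79; the study is underpowered (power < 0.80)

Power calculation (one-sample t-test, normal approximation):
z_β = d · √n - z_{α/2}
z_β = 0.21 · √137 - 1.645
z_β = 0.21 · 11.705 - 1.645
z_β = 0.813

Power = Φ(z_β) = Φ(0.813) ≈ 0.792

Effect size d = 0.21 is small by Cohen's convention (0.2/0.5/0.8).

Threshold: power ≥ 0.80 is conventionally adequate.
Power ≈ 0.79 → the study is underpowered (power < 0.80).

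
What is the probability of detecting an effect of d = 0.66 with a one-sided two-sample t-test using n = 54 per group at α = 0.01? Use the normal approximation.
Power ≈ 0.87

Power calculation (two-sample t-test, normal approximation):
z_β = d · √(n/2) - z_α
z_β = 0.66 · √(54/2) - 2.326
z_β = 0.66 · 5.196 - 2.326
z_β = 1.103

Power = Φ(z_β) = Φ(1.103) ≈ 0.865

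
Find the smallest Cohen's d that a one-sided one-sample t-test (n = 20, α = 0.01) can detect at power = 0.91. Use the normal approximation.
d ≈ 0.82

Minimum detectable effect (one-sample t-test, normal approximation):
d = (z_α + z_β) / √n
d = (2.326 + 1.341) / √20
d = 3.667 / 4.472
d ≈ 0.82

By Cohen's convention (0.2 small / 0.5 medium / 0.8 large): large effect.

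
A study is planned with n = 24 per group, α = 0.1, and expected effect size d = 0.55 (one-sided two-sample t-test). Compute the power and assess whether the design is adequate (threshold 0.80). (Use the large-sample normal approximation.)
Power ≈ 0.73; the study is underpowered (power < 0.80)

Power calculation (two-sample t-test, normal approximation):
z_β = d · √(n/2) - z_α
z_β = 0.55 · √(24/2) - 1.282
z_β = 0.55 · 3.464 - 1.282
z_β = 0.624

Power = Φ(z_β) = Φ(0.624) ≈ 0.734

Effect size d = 0.55 is medium by Cohen's convention (0.2/0.5/0.8).

Threshold: power ≥ 0.80 is conventionally adequate.
Power ≈ 0.73 → the study is underpowered (power < 0.80).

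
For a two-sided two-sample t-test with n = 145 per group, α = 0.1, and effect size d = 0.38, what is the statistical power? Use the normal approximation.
Power ≈ 0.94

Power calculation (two-sample t-test, normal approximation):
z_β = d · √(n/2) - z_{α/2}
z_β = 0.38 · √(145/2) - 1.645
z_β = 0.38 · 8.515 - 1.645
z_β = 1.591

Power = Φ(z_β) = Φ(1.591) ≈ 0.944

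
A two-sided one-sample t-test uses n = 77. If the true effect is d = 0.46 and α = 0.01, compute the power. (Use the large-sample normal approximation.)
Power ≈ 0.93

Power calculation (one-sample t-test, normal approximation):
z_β = d · √n - z_{α/2}
z_β = 0.46 · √77 - 2.576
z_β = 0.46 · 8.775 - 2.576
z_β = 1.461

Power = Φ(z_β) = Φ(1.461) ≈ 0.928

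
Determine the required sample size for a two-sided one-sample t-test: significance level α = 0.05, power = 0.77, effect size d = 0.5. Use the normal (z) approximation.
n = 30

Sample size formula (one-sample t-test, normal approximation):
n = ((z_{α/2} + z_β) / d)²

z_{α/2} = 1.960 (for α = 0.05, two-sided)
z_β = 0.739 (for power = 0.77)
d = 0.5

n = ((1.960 + 0.739) / 0.5)²
n = (5.398)²
n ≈ 29.14
Round up to the next whole number: n = 30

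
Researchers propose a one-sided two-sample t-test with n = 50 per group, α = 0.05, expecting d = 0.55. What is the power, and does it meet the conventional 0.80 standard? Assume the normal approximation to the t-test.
Power ≈ 0.87; the study is adequately powered (power ≥ 0.80)

Power calculation (two-sample t-test, normal approximation):
z_β = d · √(n/2) - z_α
z_β = 0.55 · √(50/2) - 1.645
z_β = 0.55 · 5.000 - 1.645
z_β = 1.105

Power = Φ(z_β) = Φ(1.105) ≈ 0.865

Effect size d = 0.55 is medium by Cohen's convention (0.2/0.5/0.8).

Threshold: power ≥ 0.80 is conventionally adequate.
Power ≈ 0.87 → the study is adequately powered (power ≥ 0.80).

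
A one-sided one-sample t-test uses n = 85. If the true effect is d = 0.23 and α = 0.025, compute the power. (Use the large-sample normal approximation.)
Power ≈ 0.56

Power calculation (one-sample t-test, normal approximation):
z_β = d · √n - z_α
z_β = 0.23 · √85 - 1.960
z_β = 0.23 · 9.220 - 1.960
z_β = 0.161

Power = Φ(z_β) = Φ(0.161) ≈ 0.564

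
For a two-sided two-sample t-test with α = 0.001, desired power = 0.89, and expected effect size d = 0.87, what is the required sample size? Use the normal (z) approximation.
n = 54 per group

Sample size formula (two-sample t-test, normal approximation):
n = 2 · ((z_{α/2} + z_β) / d)²

z_{α/2} = 3.291 (for α = 0.001, two-sided)
z_β = 1.227 (for power = 0.89)
d = 0.87

n = 2 · ((3.291 + 1.227) / 0.87)²
n = 2 · (5.193)²
n ≈ 53.93
Round up to the next whole number: n = 54 per group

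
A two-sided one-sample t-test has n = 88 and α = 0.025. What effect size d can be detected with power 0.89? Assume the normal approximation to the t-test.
d ≈ 0.37

Minimum detectable effect (one-sample t-test, normal approximation):
d = (z_{α/2} + z_β) / √n
d = (2.241 + 1.227) / √88
d = 3.468 / 9.381
d ≈ 0.37

By Cohen's convention (0.2 small / 0.5 medium / 0.8 large): small effect.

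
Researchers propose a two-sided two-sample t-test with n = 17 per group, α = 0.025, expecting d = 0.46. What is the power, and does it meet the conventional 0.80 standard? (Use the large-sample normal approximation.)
Power ≈ 0.18; the study is underpowered (power < 0.80)

Power calculation (two-sample t-test, normal approximation):
z_β = d · √(n/2) - z_{α/2}
z_β = 0.46 · √(17/2) - 2.241
z_β = 0.46 · 2.915 - 2.241
z_β = -0.900

Power = Φ(z_β) = Φ(-0.900) ≈ 0.184

Effect size d = 0.46 is small by Cohen's convention (0.2/0.5/0.8).

Threshold: power ≥ 0.80 is conventionally adequate.
Power ≈ 0.18 → the study is underpowered (power < 0.80).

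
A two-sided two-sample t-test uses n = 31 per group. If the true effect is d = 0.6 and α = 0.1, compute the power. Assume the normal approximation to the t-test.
Power ≈ 0.76

Power calculation (two-sample t-test, normal approximation):
z_β = d · √(n/2) - z_{α/2}
z_β = 0.6 · √(31/2) - 1.645
z_β = 0.6 · 3.937 - 1.645
z_β = 0.717

Power = Φ(z_β) = Φ(0.717) ≈ 0.763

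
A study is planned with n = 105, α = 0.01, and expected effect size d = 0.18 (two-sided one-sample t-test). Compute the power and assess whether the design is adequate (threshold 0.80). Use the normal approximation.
Power ≈ 0.23; the study is underpowered (power < 0.80)

Power calculation (one-sample t-test, normal approximation):
z_β = d · √n - z_{α/2}
z_β = 0.18 · √105 - 2.576
z_β = 0.18 · 10.247 - 2.576
z_β = -0.731

Power = Φ(z_β) = Φ(-0.731) ≈ 0.232

Effect size d = 0.18 is very small by Cohen's convention (0.2/0.5/0.8).

Threshold: power ≥ 0.80 is conventionally adequate.
Power ≈ 0.23 → the study is underpowered (power < 0.80).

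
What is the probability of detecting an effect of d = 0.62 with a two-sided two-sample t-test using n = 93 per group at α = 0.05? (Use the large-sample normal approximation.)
Power ≈ 0.99

Power calculation (two-sample t-test, normal approximation):
z_β = d · √(n/2) - z_{α/2}
z_β = 0.62 · √(93/2) - 1.960
z_β = 0.62 · 6.819 - 1.960
z_β = 2.268

Power = Φ(z_β) = Φ(2.268) ≈ 0.988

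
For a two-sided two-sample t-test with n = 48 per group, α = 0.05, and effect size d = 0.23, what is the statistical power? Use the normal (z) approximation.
Power ≈ 0.20

Power calculation (two-sample t-test, normal approximation):
z_β = d · √(n/2) - z_{α/2}
z_β = 0.23 · √(48/2) - 1.960
z_β = 0.23 · 4.899 - 1.960
z_β = -0.833

Power = Φ(z_β) = Φ(-0.833) ≈ 0.202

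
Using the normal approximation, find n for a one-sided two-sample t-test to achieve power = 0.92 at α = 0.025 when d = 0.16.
n = 885 per group

Sample size formula (two-sample t-test, normal approximation):
n = 2 · ((z_α + z_β) / d)²

z_α = 1.960 (for α = 0.025, one-sided)
z_β = 1.405 (for power = 0.92)
d = 0.16

n = 2 · ((1.960 + 1.405) / 0.16)²
n = 2 · (21.031)²
n ≈ 884.61
Round up to the next whole number: n = 885 per group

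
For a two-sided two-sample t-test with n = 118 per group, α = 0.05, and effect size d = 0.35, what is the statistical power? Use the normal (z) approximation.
Power ≈ 0.77

Power calculation (two-sample t-test, normal approximation):
z_β = d · √(n/2) - z_{α/2}
z_β = 0.35 · √(118/2) - 1.960
z_β = 0.35 · 7.681 - 1.960
z_β = 0.728

Power = Φ(z_β) = Φ(0.728) ≈ 0.767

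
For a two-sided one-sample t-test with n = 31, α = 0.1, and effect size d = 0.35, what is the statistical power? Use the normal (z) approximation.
Power ≈ 0.62

Power calculation (one-sample t-test, normal approximation):
z_β = d · √n - z_{α/2}
z_β = 0.35 · √31 - 1.645
z_β = 0.35 · 5.568 - 1.645
z_β = 0.304

Power = Φ(z_β) = Φ(0.304) ≈ 0.619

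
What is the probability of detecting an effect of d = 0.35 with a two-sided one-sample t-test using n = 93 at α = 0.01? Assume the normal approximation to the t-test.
Power ≈ 0.79

Power calculation (one-sample t-test, normal approximation):
z_β = d · √n - z_{α/2}
z_β = 0.35 · √93 - 2.576
z_β = 0.35 · 9.644 - 2.576
z_β = 0.799

Power = Φ(z_β) = Φ(0.799) ≈ 0.788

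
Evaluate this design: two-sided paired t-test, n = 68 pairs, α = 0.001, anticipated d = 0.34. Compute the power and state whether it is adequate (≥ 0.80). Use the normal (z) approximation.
Power ≈ 0.31; the study is underpowered (power < 0.80)

Power calculation (paired t-test, normal approximation):
z_β = d · √n - z_{α/2}
z_β = 0.34 · √68 - 3.291
z_β = 0.34 · 8.246 - 3.291
z_β = -0.487

Power = Φ(z_β) = Φ(-0.487) ≈ 0.313

Effect size d = 0.34 is small by Cohen's convention (0.2/0.5/0.8).

Threshold: power ≥ 0.80 is conventionally adequate.
Power ≈ 0.31 → the study is underpowered (power < 0.80).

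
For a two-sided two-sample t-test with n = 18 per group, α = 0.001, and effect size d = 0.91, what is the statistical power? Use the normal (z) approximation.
Power ≈ 0.29

Power calculation (two-sample t-test, normal approximation):
z_β = d · √(n/2) - z_{α/2}
z_β = 0.91 · √(18/2) - 3.291
z_β = 0.91 · 3.000 - 3.291
z_β = -0.561

Power = Φ(z_β) = Φ(-0.561) ≈ 0.288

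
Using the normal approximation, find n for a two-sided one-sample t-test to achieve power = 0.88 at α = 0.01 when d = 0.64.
n = 35

Sample size formula (one-sample t-test, normal approximation):
n = ((z_{α/2} + z_β) / d)²

z_{α/2} = 2.576 (for α = 0.01, two-sided)
z_β = 1.175 (for power = 0.88)
d = 0.64

n = ((2.576 + 1.175) / 0.64)²
n = (5.861)²
n ≈ 34.35
Round up to the next whole number: n = 35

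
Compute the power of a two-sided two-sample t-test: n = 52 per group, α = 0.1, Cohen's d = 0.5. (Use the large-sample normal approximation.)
Power ≈ 0.82

Power calculation (two-sample t-test, normal approximation):
z_β = d · √(n/2) - z_{α/2}
z_β = 0.5 · √(52/2) - 1.645
z_β = 0.5 · 5.099 - 1.645
z_β = 0.905

Power = Φ(z_β) = Φ(0.905) ≈ 0.817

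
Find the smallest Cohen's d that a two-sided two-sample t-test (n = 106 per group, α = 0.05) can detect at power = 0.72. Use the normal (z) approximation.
d ≈ 0.35

Minimum detectable effect (two-sample t-test, normal approximation):
d = (z_{α/2} + z_β) / √(n/2)
d = (1.960 + 0.583) / √(106/2)
d = 2.543 / 7.280
d ≈ 0.35

By Cohen's convention (0.2 small / 0.5 medium / 0.8 large): small effect.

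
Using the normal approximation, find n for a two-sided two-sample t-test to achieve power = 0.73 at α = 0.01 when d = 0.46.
n = 97 per group

Sample size formula (two-sample t-test, normal approximation):
n = 2 · ((z_{α/2} + z_β) / d)²

z_{α/2} = 2.576 (for α = 0.01, two-sided)
z_β = 0.613 (for power = 0.73)
d = 0.46

n = 2 · ((2.576 + 0.613) / 0.46)²
n = 2 · (6.933)²
n ≈ 96.13
Round up to the next whole number: n = 97 per group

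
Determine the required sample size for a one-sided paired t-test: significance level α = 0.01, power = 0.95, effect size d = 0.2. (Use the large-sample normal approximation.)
n = 395 pairs

Sample size formula (paired t-test, normal approximation):
n = ((z_α + z_β) / d)²

z_α = 2.326 (for α = 0.01, one-sided)
z_β = 1.645 (for power = 0.95)
d = 0.2

n = ((2.326 + 1.645) / 0.2)²
n = (19.855)²
n ≈ 394.22
Round up to the next whole number: n = 395 pairs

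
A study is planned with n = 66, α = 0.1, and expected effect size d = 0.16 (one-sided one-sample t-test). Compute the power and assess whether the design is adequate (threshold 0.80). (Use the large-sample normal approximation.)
Power ≈ 0.51; the study is underpowered (power < 0.80)

Power calculation (one-sample t-test, normal approximation):
z_β = d · √n - z_α
z_β = 0.16 · √66 - 1.282
z_β = 0.16 · 8.124 - 1.282
z_β = 0.018

Power = Φ(z_β) = Φ(0.018) ≈ 0.507

Effect size d = 0.16 is very small by Cohen's convention (0.2/0.5/0.8).

Threshold: power ≥ 0.80 is conventionally adequate.
Power ≈ 0.51 → the study is underpowered (power < 0.80).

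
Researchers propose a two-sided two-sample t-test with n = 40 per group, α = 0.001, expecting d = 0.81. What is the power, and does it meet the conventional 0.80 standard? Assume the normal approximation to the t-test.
Power ≈ 0.63; the study is underpowered (power < 0.80)

Power calculation (two-sample t-test, normal approximation):
z_β = d · √(n/2) - z_{α/2}
z_β = 0.81 · √(40/2) - 3.291
z_β = 0.81 · 4.472 - 3.291
z_β = 0.332

Power = Φ(z_β) = Φ(0.332) ≈ 0.630

Effect size d = 0.81 is large by Cohen's convention (0.2/0.5/0.8).

Threshold: power ≥ 0.80 is conventionally adequate.
Power ≈ 0.63 → the study is underpowered (power < 0.80).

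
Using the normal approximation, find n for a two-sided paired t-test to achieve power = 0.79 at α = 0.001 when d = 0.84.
n = 24 pairs

Sample size formula (paired t-test, normal approximation):
n = ((z_{α/2} + z_β) / d)²

z_{α/2} = 3.291 (for α = 0.001, two-sided)
z_β = 0.806 (for power = 0.79)
d = 0.84

n = ((3.291 + 0.806) / 0.84)²
n = (4.877)²
n ≈ 23.79
Round up to the next whole number: n = 24 pairs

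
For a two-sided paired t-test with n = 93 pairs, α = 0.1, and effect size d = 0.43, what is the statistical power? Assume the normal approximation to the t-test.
Power ≈ 0.99

Power calculation (paired t-test, normal approximation):
z_β = d · √n - z_{α/2}
z_β = 0.43 · √93 - 1.645
z_β = 0.43 · 9.644 - 1.645
z_β = 2.502

Power = Φ(z_β) = Φ(2.502) ≈ 0.994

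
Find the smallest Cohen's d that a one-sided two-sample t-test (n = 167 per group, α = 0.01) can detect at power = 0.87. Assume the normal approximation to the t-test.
d ≈ 0.38

Minimum detectable effect (two-sample t-test, normal approximation):
d = (z_α + z_β) / √(n/2)
d = (2.326 + 1.126) / √(167/2)
d = 3.453 / 9.138
d ≈ 0.38

By Cohen's convention (0.2 small / 0.5 medium / 0.8 large): small effect.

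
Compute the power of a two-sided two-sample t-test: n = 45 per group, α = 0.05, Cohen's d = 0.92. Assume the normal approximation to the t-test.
Power ≈ 0.99

Power calculation (two-sample t-test, normal approximation):
z_β = d · √(n/2) - z_{α/2}
z_β = 0.92 · √(45/2) - 1.960
z_β = 0.92 · 4.743 - 1.960
z_β = 2.404

Power = Φ(z_β) = Φ(2.404) ≈ 0.992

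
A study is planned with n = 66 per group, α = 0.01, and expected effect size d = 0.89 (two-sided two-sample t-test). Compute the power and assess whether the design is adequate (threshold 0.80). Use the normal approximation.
Power ≈ 0.99; the study is adequately powered (power ≥ 0.80)

Power calculation (two-sample t-test, normal approximation):
z_β = d · √(n/2) - z_{α/2}
z_β = 0.89 · √(66/2) - 2.576
z_β = 0.89 · 5.745 - 2.576
z_β = 2.537

Power = Φ(z_β) = Φ(2.537) ≈ 0.994

Effect size d = 0.89 is large by Cohen's convention (0.2/0.5/0.8).

Threshold: power ≥ 0.80 is conventionally adequate.
Power ≈ 0.99 → the study is adequately powered (power ≥ 0.80).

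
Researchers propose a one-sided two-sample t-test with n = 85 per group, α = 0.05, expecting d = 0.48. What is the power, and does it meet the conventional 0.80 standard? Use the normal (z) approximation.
Power ≈ 0.93; the study is adequately powered (power ≥ 0.80)

Power calculation (two-sample t-test, normal approximation):
z_β = d · √(n/2) - z_α
z_β = 0.48 · √(85/2) - 1.645
z_β = 0.48 · 6.519 - 1.645
z_β = 1.484

Power = Φ(z_β) = Φ(1.484) ≈ 0.931

Effect size d = 0.48 is small by Cohen's convention (0.2/0.5/0.8).

Threshold: power ≥ 0.80 is conventionally adequate.
Power ≈ 0.93 → the study is adequately powered (power ≥ 0.80).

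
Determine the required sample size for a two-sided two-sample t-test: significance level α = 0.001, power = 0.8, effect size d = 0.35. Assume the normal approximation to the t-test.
n = 279 per group

Sample size formula (two-sample t-test, normal approximation):
n = 2 · ((z_{α/2} + z_β) / d)²

z_{α/2} = 3.291 (for α = 0.001, two-sided)
z_β = 0.842 (for power = 0.8)
d = 0.35

n = 2 · ((3.291 + 0.842) / 0.35)²
n = 2 · (11.809)²
n ≈ 278.90
Round up to the next whole number: n = 279 per group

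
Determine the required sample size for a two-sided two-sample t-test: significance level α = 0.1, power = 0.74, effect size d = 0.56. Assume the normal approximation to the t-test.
n = 34 per group

Sample size formula (two-sample t-test, normal approximation):
n = 2 · ((z_{α/2} + z_β) / d)²

z_{α/2} = 1.645 (for α = 0.1, two-sided)
z_β = 0.643 (for power = 0.74)
d = 0.56

n = 2 · ((1.645 + 0.643) / 0.56)²
n = 2 · (4.086)²
n ≈ 33.39
Round up to the next whole number: n = 34 per group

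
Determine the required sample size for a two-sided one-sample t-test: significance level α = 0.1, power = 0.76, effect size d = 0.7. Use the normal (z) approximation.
n = 12

Sample size formula (one-sample t-test, normal approximation):
n = ((z_{α/2} + z_β) / d)²

z_{α/2} = 1.645 (for α = 0.1, two-sided)
z_β = 0.706 (for power = 0.76)
d = 0.7

n = ((1.645 + 0.706) / 0.7)²
n = (3.359)²
n ≈ 11.28
Round up to the next whole number: n = 12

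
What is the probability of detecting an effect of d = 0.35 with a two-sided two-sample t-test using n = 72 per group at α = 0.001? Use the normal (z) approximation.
Power ≈ 0.12

Power calculation (two-sample t-test, normal approximation):
z_β = d · √(n/2) - z_{α/2}
z_β = 0.35 · √(72/2) - 3.291
z_β = 0.35 · 6.000 - 3.291
z_β = -1.191

Power = Φ(z_β) = Φ(-1.191) ≈ 0.117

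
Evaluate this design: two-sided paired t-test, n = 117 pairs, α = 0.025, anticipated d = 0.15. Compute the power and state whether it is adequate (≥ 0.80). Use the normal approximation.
Power ≈ 0.27; the study is underpowered (power < 0.80)

Power calculation (paired t-test, normal approximation):
z_β = d · √n - z_{α/2}
z_β = 0.15 · √117 - 2.241
z_β = 0.15 · 10.817 - 2.241
z_β = -0.619

Power = Φ(z_β) = Φ(-0.619) ≈ 0.268

Effect size d = 0.15 is very small by Cohen's convention (0.2/0.5/0.8).

Threshold: power ≥ 0.80 is conventionally adequate.
Power ≈ 0.27 → the study is underpowered (power < 0.80).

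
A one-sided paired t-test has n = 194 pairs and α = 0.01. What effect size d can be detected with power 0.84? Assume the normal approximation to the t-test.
d ≈ 0.24

Minimum detectable effect (paired t-test, normal approximation):
d = (z_α + z_β) / √n
d = (2.326 + 0.994) / √194
d = 3.321 / 13.928
d ≈ 0.24

By Cohen's convention (0.2 small / 0.5 medium / 0.8 large): small effect.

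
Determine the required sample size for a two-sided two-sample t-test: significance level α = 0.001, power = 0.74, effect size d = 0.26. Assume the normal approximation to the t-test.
n = 458 per group

Sample size formula (two-sample t-test, normal approximation):
n = 2 · ((z_{α/2} + z_β) / d)²

z_{α/2} = 3.291 (for α = 0.001, two-sided)
z_β = 0.643 (for power = 0.74)
d = 0.26

n = 2 · ((3.291 + 0.643) / 0.26)²
n = 2 · (15.131)²
n ≈ 457.89
Round up to the next whole number: n = 458 per group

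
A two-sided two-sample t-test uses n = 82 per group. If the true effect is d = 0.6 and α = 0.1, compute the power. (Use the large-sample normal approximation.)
Power ≈ 0.99

Power calculation (two-sample t-test, normal approximation):
z_β = d · √(n/2) - z_{α/2}
z_β = 0.6 · √(82/2) - 1.645
z_β = 0.6 · 6.403 - 1.645
z_β = 2.197

Power = Φ(z_β) = Φ(2.197) ≈ 0.986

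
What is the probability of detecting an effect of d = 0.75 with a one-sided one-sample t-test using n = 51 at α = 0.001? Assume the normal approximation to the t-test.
Power ≈ 0.99

Power calculation (one-sample t-test, normal approximation):
z_β = d · √n - z_α
z_β = 0.75 · √51 - 3.090
z_β = 0.75 · 7.141 - 3.090
z_β = 2.266

Power = Φ(z_β) = Φ(2.266) ≈ 0.988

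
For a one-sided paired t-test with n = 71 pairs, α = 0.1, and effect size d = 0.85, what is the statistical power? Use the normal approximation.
Power ≈ 1.00

Power calculation (paired t-test, normal approximation):
z_β = d · √n - z_α
z_β = 0.85 · √71 - 1.282
z_β = 0.85 · 8.426 - 1.282
z_β = 5.881

Power = Φ(z_β) = Φ(5.881) ≈ 1.000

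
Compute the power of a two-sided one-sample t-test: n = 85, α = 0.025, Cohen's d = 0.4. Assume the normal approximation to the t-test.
Power ≈ 0.93

Power calculation (one-sample t-test, normal approximation):
z_β = d · √n - z_{α/2}
z_β = 0.4 · √85 - 2.241
z_β = 0.4 · 9.220 - 2.241
z_β = 1.446

Power = Φ(z_β) = Φ(1.446) ≈ 0.926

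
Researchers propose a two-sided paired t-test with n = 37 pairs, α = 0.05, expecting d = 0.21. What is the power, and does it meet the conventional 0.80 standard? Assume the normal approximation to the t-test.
Power ≈ 0.25; the study is underpowered (power < 0.80)

Power calculation (paired t-test, normal approximation):
z_β = d · √n - z_{α/2}
z_β = 0.21 · √37 - 1.960
z_β = 0.21 · 6.083 - 1.960
z_β = -0.683

Power = Φ(z_β) = Φ(-0.683) ≈ 0.247

Effect size d = 0.21 is small by Cohen's convention (0.2/0.5/0.8).

Threshold: power ≥ 0.80 is conventionally adequate.
Power ≈ 0.25 → the study is underpowered (power < 0.80).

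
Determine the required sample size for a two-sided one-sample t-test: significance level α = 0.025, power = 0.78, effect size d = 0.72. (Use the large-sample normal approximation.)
n = 18

Sample size formula (one-sample t-test, normal approximation):
n = ((z_{α/2} + z_β) / d)²

z_{α/2} = 2.241 (for α = 0.025, two-sided)
z_β = 0.772 (for power = 0.78)
d = 0.72

n = ((2.241 + 0.772) / 0.72)²
n = (4.185)²
n ≈ 17.51
Round up to the next whole number: n = 18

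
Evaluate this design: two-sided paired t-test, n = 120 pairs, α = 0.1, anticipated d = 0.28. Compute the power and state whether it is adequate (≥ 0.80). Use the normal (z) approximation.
Power ≈ 0.92; the study is adequately powered (power ≥ 0.80)

Power calculation (paired t-test, normal approximation):
z_β = d · √n - z_{α/2}
z_β = 0.28 · √120 - 1.645
z_β = 0.28 · 10.954 - 1.645
z_β = 1.422

Power = Φ(z_β) = Φ(1.422) ≈ 0.923

Effect size d = 0.28 is small by Cohen's convention (0.2/0.5/0.8).

Threshold: power ≥ 0.80 is conventionally adequate.
Power ≈ 0.92 → the study is adequately powered (power ≥ 0.80).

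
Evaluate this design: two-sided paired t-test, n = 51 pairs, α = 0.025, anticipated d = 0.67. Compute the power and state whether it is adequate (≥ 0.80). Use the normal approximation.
Power ≈ 0.99; the study is adequately powered (power ≥ 0.80)

Power calculation (paired t-test, normal approximation):
z_β = d · √n - z_{α/2}
z_β = 0.67 · √51 - 2.241
z_β = 0.67 · 7.141 - 2.241
z_β = 2.543

Power = Φ(z_β) = Φ(2.543) ≈ 0.995

Effect size d = 0.67 is medium by Cohen's convention (0.2/0.5/0.8).

Threshold: power ≥ 0.80 is conventionally adequate.
Power ≈ 0.99 → the study is adequately powered (power ≥ 0.80).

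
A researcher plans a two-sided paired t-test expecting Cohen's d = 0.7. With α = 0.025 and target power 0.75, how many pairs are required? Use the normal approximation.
n = 18 pairs

Sample size formula (paired t-test, normal approximation):
n = ((z_{α/2} + z_β) / d)²

z_{α/2} = 2.241 (for α = 0.025, two-sided)
z_β = 0.674 (for power = 0.75)
d = 0.7

n = ((2.241 + 0.674) / 0.7)²
n = (4.164)²
n ≈ 17.34
Round up to the next whole number: n = 18 pairs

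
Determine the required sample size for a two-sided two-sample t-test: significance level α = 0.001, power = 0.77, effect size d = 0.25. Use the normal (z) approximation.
n = 520 per group

Sample size formula (two-sample t-test, normal approximation):
n = 2 · ((z_{α/2} + z_β) / d)²

z_{α/2} = 3.291 (for α = 0.001, two-sided)
z_β = 0.739 (for power = 0.77)
d = 0.25

n = 2 · ((3.291 + 0.739) / 0.25)²
n = 2 · (16.120)²
n ≈ 519.71
Round up to the next whole number: n = 520 per group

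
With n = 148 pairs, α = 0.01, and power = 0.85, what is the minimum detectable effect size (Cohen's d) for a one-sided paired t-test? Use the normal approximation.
d ≈ 0.28

Minimum detectable effect (paired t-test, normal approximation):
d = (z_α + z_β) / √n
d = (2.326 + 1.036) / √148
d = 3.363 / 12.166
d ≈ 0.28

By Cohen's convention (0.2 small / 0.5 medium / 0.8 large): small effect.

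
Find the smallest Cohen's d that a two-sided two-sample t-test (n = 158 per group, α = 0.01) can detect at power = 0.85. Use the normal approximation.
d ≈ 0.41

Minimum detectable effect (two-sample t-test, normal approximation):
d = (z_{α/2} + z_β) / √(n/2)
d = (2.576 + 1.036) / √(158/2)
d = 3.612 / 8.888
d ≈ 0.41

By Cohen's convention (0.2 small / 0.5 medium / 0.8 large): small effect.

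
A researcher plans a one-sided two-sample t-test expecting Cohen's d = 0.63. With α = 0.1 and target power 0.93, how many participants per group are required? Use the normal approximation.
n = 39 per group

Sample size formula (two-sample t-test, normal approximation):
n = 2 · ((z_α + z_β) / d)²

z_α = 1.282 (for α = 0.1, one-sided)
z_β = 1.476 (for power = 0.93)
d = 0.63

n = 2 · ((1.282 + 1.476) / 0.63)²
n = 2 · (4.378)²
n ≈ 38.33
Round up to the next whole number: n = 39 per group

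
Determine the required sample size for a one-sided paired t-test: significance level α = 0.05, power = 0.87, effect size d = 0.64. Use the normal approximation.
n = 19 pairs

Sample size formula (paired t-test, normal approximation):
n = ((z_α + z_β) / d)²

z_α = 1.645 (for α = 0.05, one-sided)
z_β = 1.126 (for power = 0.87)
d = 0.64

n = ((1.645 + 1.126) / 0.64)²
n = (4.330)²
n ≈ 18.75
Round up to the next whole number: n = 19 pairs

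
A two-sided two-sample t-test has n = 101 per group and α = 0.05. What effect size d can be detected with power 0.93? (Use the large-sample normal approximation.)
d ≈ 0.48

Minimum detectable effect (two-sample t-test, normal approximation):
d = (z_{α/2} + z_β) / √(n/2)
d = (1.960 + 1.476) / √(101/2)
d = 3.436 / 7.106
d ≈ 0.48

By Cohen's convention (0.2 small / 0.5 medium / 0.8 large): small effect.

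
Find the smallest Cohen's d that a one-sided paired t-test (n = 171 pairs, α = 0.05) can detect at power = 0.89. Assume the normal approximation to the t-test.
d ≈ 0.22

Minimum detectable effect (paired t-test, normal approximation):
d = (z_α + z_β) / √n
d = (1.645 + 1.227) / √171
d = 2.871 / 13.077
d ≈ 0.22

By Cohen's convention (0.2 small / 0.5 medium / 0.8 large): small effect.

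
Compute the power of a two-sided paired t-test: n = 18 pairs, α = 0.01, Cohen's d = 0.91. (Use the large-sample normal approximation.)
Power ≈ 0.90

Power calculation (paired t-test, normal approximation):
z_β = d · √n - z_{α/2}
z_β = 0.91 · √18 - 2.576
z_β = 0.91 · 4.243 - 2.576
z_β = 1.285

Power = Φ(z_β) = Φ(1.285) ≈ 0.901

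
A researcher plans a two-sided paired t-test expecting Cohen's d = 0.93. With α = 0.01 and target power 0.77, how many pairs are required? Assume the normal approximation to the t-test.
n = 13 pairs

Sample size formula (paired t-test, normal approximation):
n = ((z_{α/2} + z_β) / d)²

z_{α/2} = 2.576 (for α = 0.01, two-sided)
z_β = 0.739 (for power = 0.77)
d = 0.93

n = ((2.576 + 0.739) / 0.93)²
n = (3.565)²
n ≈ 12.71
Round up to the next whole number: n = 13 pairs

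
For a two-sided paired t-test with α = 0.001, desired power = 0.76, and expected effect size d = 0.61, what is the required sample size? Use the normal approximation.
n = 43 pairs

Sample size formula (paired t-test, normal approximation):
n = ((z_{α/2} + z_β) / d)²

z_{α/2} = 3.291 (for α = 0.001, two-sided)
z_β = 0.706 (for power = 0.76)
d = 0.61

n = ((3.291 + 0.706) / 0.61)²
n = (6.552)²
n ≈ 42.93
Round up to the next whole number: n = 43 pairs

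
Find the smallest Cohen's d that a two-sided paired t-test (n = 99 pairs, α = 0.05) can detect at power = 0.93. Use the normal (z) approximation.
d ≈ 0.35

Minimum detectable effect (paired t-test, normal approximation):
d = (z_{α/2} + z_β) / √n
d = (1.960 + 1.476) / √99
d = 3.436 / 9.950
d ≈ 0.35

By Cohen's convention (0.2 small / 0.5 medium / 0.8 large): small effect.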